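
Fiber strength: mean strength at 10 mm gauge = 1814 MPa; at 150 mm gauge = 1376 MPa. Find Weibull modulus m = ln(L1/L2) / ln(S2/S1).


Formula: m = ln(L1/L2) / ln(S2/S1)
Step 1: ln(L1/L2) = ln(10/150) = -2.70805
Step 2: S2/S1 = 1376/1814 = 0.75854
Step 3: ln(S2/S1) = ln(0.75854) = -0.27636
Step 4: m = -2.70805 / -0.27636 = 9.80

9.80 (Weibull m)


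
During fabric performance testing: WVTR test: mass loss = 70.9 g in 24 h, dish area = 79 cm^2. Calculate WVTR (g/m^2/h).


Formula: WVTR = mass_loss / (area * time)
Step 1: Convert area: 79 cm^2 = 0.0079 m^2
Step 2: WVTR = 70.9 g / (0.0079 m^2 * 24 h)
Step 3: WVTR = 70.9 / 0.1896 = 373.9 g/m^2/h

373.9 g/m^2/h


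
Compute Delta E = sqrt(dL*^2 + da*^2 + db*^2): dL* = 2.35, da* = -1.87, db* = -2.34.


Formula: Delta E = sqrt(dL*^2 + da*^2 + db*^2)
Step 1: dL*^2 = 2.35^2 = 5.5225
Step 2: da*^2 = (-1.87)^2 = 3.4969
Step 3: db*^2 = (-2.34)^2 = 5.4756
Step 4: Sum = 5.5225 + 3.4969 + 5.4756 = 14.495
Step 5: Delta E = sqrt(14.495) = 3.81

3.81 Delta E


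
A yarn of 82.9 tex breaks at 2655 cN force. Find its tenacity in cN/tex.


Formula: Tenacity = Breaking force / Linear density
Tenacity = 2655 cN / 82.9 tex
Tenacity = 32.03 cN/tex

32.03 cN/tex


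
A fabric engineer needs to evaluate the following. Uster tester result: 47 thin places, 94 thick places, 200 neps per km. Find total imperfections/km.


Formula: Total = thin places + thick places + neps
Total = 47 + 94 + 200
Total = 341 imperfections/km

341 imperfections/km


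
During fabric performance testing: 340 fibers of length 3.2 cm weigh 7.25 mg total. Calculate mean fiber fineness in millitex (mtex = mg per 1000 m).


Formula: fineness (mtex) = mass (mg) / total length (km) = (mass_mg / total_length_m) * 1000
Step 1: Convert fiber length: 3.2 cm = 0.032 m
Step 2: Total fiber length = 340 * 0.032 = 10.88 m
Step 3: Linear density = 7.25 mg / 10.88 m = 0.6664 mg/m
Step 4: fineness = 0.6664 * 1000 = 666.4 mtex

666.4 mtex


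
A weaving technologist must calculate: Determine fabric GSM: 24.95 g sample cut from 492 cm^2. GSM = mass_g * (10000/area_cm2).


Formula: GSM = mass_g / area_m2
Step 1: Convert area: 492 cm^2 = 492 / 10000 = 0.0492 m^2
Step 2: GSM = 24.95 g / 0.0492 m^2 = 507.1 g/m^2

507.1 g/m^2


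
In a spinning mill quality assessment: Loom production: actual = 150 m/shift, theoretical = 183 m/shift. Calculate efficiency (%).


Formula: Efficiency% = (Actual output / Theoretical output) * 100
Efficiency% = (150 / 183) * 100
Efficiency% = 0.819672 * 100 = 81.9672% ≈ 82.0%

82.0%


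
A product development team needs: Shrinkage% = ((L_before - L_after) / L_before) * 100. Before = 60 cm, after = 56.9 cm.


Formula: Shrinkage% = ((L_before - L_after) / L_before) * 100
Step 1: Shrinkage = 60 - 56.9 = 3.1 cm
Step 2: Shrinkage% = (3.1 / 60) * 100
Step 3: Shrinkage% = 0.051667 * 100 = 5.1667% ≈ 5.2%

5.2%


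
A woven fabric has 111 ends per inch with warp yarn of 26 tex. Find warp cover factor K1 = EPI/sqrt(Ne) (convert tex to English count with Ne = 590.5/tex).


Formula: K1 = EPI / sqrt(Ne), with Ne = 590.5 / tex_warp
Step 1: Ne = 590.5 / 26 = 22.712
Step 2: sqrt(Ne) = sqrt(22.712) = 4.7657
Step 3: K1 = 111 / 4.7657 = 23.3

23.3


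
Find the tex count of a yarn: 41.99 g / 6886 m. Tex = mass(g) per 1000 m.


Formula: Tex = (mass_g / length_m) * 1000
Substituting: Tex = (41.99 / 6886) * 1000
Intermediate: 41.99 / 6886 = 0.00609788 g/m
Tex = 0.00609788 * 1000 = 6.10 tex

6.10 tex


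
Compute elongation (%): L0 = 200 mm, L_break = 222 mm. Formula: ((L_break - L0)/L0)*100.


Formula: Elongation (%) = ((L_break - L0) / L0) * 100
Step 1: Extension = 222 - 200 = 22 mm
Step 2: Elongation = (22 / 200) * 100
Step 3: Elongation = 0.11 * 100 = 11.0%

11.0%


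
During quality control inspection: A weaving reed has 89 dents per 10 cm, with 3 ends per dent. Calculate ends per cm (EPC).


Formula: EPC = (dents per 10 cm * ends per dent) / 10
Step 1: Total ends per 10 cm = 89 * 3 = 267
Step 2: EPC = 267 / 10 = 26.7 ends/cm

26.7 ends/cm


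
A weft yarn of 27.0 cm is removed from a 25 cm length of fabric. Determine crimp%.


Formula: Crimp% = ((L_yarn - L_fabric) / L_fabric) * 100
Step 1: Extension = 27.0 - 25 = 2.0 cm
Step 2: Crimp% = (2.0 / 25) * 100
Step 3: Crimp% = 0.08 * 100 = 8.0%

8.0%


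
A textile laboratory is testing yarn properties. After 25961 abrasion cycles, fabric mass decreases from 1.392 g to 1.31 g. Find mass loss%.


Formula: Mass loss% = ((m_before - m_after) / m_before) * 100
Step 1: Mass loss = 1.392 - 1.31 = 0.082 g
Step 2: Ratio = 0.082 / 1.392 = 0.058908
Step 3: Mass loss% = 0.058908 * 100 = 5.8908% ≈ 5.89%

5.89%


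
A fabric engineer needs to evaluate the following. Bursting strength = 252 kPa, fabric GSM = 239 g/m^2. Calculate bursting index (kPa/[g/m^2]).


Formula: Bursting Index = Bursting Strength / Fabric GSM
BI = 252 kPa / 239 g/m^2
BI = 1.054 kPa/(g/m^2)

1.054 kPa/(g/m^2)


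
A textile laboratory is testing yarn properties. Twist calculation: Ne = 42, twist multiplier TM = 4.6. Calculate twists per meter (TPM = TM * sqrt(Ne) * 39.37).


Formula: TPM = TM * sqrt(Ne) * 39.37
Step 1: sqrt(Ne) = sqrt(42) = 6.4807
Step 2: TM * sqrt(Ne) = 4.6 * 6.4807 = 29.8112
Step 3: TPM = 29.8112 * 39.37 = 1174 twists/m

1174 twists/m


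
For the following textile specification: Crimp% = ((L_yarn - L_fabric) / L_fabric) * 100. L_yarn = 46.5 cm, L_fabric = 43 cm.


Formula: Crimp% = ((L_yarn - L_fabric) / L_fabric) * 100
Step 1: Extension = 46.5 - 43 = 3.5 cm
Step 2: Crimp% = (3.5 / 43) * 100
Step 3: Crimp% = 0.081395 * 100 = 8.1395% ≈ 8.1%

8.1%


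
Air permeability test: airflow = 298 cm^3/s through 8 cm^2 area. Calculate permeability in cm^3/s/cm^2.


Formula: Air Permeability = Airflow / Test Area
AP = 298 cm^3/s / 8 cm^2
AP = 37.3 cm^3/s/cm^2

37.3 cm^3/s/cm^2


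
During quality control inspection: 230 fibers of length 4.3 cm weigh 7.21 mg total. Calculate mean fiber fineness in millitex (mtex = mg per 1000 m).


Formula: fineness (mtex) = mass (mg) / total length (km) = (mass_mg / total_length_m) * 1000
Step 1: Convert fiber length: 4.3 cm = 0.043 m
Step 2: Total fiber length = 230 * 0.043 = 9.89 m
Step 3: Linear density = 7.21 mg / 9.89 m = 0.7290 mg/m
Step 4: fineness = 0.7290 * 1000 = 729.0 mtex

729.0 mtex


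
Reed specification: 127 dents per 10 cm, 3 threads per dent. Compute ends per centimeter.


Formula: EPC = (dents per 10 cm * ends per dent) / 10
Step 1: Total ends per 10 cm = 127 * 3 = 381
Step 2: EPC = 381 / 10 = 38.1 ends/cm

38.1 ends/cm


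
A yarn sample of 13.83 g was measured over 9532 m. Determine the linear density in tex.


Formula: Tex = (mass_g / length_m) * 1000
Substituting: Tex = (13.83 / 9532) * 1000
Intermediate: 13.83 / 9532 = 0.0014509 g/m
Tex = 0.0014509 * 1000 = 1.45 tex

1.45 tex


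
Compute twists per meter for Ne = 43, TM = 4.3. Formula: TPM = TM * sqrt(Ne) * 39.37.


Formula: TPM = TM * sqrt(Ne) * 39.37
Step 1: sqrt(Ne) = sqrt(43) = 6.5574
Step 2: TM * sqrt(Ne) = 4.3 * 6.5574 = 28.1968
Step 3: TPM = 28.1968 * 39.37 = 1110 twists/m

1110 twists/m


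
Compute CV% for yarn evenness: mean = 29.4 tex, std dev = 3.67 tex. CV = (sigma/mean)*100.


Formula: CV% = (standard deviation / mean) * 100
Step 1: Ratio = 3.67 / 29.4 = 0.12483
Step 2: CV% = 0.12483 * 100 = 12.483% ≈ 12.5%

12.5%


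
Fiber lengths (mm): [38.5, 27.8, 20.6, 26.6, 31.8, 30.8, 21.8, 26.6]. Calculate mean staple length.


Formula: Mean = sum of lengths / count
Sum = 38.5 + 27.8 + 20.6 + 26.6 + 31.8 + 30.8 + 21.8 + 26.6
Sum = 224.5 mm
Mean = 224.5 / 8 = 28.06 mm

28.06 mm


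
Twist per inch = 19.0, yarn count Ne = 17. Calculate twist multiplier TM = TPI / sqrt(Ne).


Formula: TM = TPI / sqrt(Ne)
Step 1: sqrt(Ne) = sqrt(17) = 4.1231
Step 2: TM = 19.0 / 4.1231 = 4.61

4.61 TM


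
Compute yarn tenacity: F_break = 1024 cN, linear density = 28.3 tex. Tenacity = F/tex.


Formula: Tenacity = Breaking force / Linear density
Tenacity = 1024 cN / 28.3 tex
Tenacity = 36.18 cN/tex

36.18 cN/tex


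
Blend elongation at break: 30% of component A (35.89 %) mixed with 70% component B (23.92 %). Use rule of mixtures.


Formula: Blend property = (fraction_A * property_A) + (fraction_B * property_B)
Step 1: Contribution A = 30/100 * 35.89 % = 10.767 %
Step 2: Contribution B = 70/100 * 23.92 % = 16.744 %
Step 3: Blend elongation at break = 10.767 + 16.744 = 27.511 %

27.511 %


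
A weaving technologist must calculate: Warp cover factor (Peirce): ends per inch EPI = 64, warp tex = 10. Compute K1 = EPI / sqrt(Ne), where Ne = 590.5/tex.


Formula: K1 = EPI / sqrt(Ne), with Ne = 590.5 / tex_warp
Step 1: Ne = 590.5 / 10 = 59.05
Step 2: sqrt(Ne) = sqrt(59.05) = 7.6844
Step 3: K1 = 64 / 7.6844 = 8.3

8.3


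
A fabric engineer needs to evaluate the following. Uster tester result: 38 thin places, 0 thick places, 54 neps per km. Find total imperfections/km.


Formula: Total = thin places + thick places + neps
Total = 38 + 0 + 54
Total = 92 imperfections/km

92 imperfections/km


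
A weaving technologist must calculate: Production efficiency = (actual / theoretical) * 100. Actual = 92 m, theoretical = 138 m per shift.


Formula: Efficiency% = (Actual output / Theoretical output) * 100
Efficiency% = (92 / 138) * 100
Efficiency% = 0.666667 * 100 = 66.6667% ≈ 66.7%

66.7%


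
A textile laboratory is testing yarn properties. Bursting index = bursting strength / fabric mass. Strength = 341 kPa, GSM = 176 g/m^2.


Formula: Bursting Index = Bursting Strength / Fabric GSM
BI = 341 kPa / 176 g/m^2
BI = 1.938 kPa/(g/m^2)

1.938 kPa/(g/m^2)


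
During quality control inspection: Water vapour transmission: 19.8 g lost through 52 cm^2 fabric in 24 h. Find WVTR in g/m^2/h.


Formula: WVTR = mass_loss / (area * time)
Step 1: Convert area: 52 cm^2 = 0.0052 m^2
Step 2: WVTR = 19.8 g / (0.0052 m^2 * 24 h)
Step 3: WVTR = 19.8 / 0.1248 = 158.7 g/m^2/h

158.7 g/m^2/h


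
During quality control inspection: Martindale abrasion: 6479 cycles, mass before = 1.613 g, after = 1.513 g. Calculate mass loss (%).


Formula: Mass loss% = ((m_before - m_after) / m_before) * 100
Step 1: Mass loss = 1.613 - 1.513 = 0.1 g
Step 2: Ratio = 0.1 / 1.613 = 0.0619963
Step 3: Mass loss% = 0.0619963 * 100 = 6.19963% ≈ 6.20%

6.20%


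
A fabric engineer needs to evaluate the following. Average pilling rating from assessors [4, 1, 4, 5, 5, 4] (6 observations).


Formula: Mean = sum / count
Sum = 4 + 1 + 4 + 5 + 5 + 4 = 23
Mean = 23 / 6 = 3.8

3.8


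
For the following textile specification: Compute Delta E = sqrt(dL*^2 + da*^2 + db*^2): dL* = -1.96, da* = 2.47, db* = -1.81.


Formula: Delta E = sqrt(dL*^2 + da*^2 + db*^2)
Step 1: dL*^2 = (-1.96)^2 = 3.8416
Step 2: da*^2 = 2.47^2 = 6.1009
Step 3: db*^2 = (-1.81)^2 = 3.2761
Step 4: Sum = 3.8416 + 6.1009 + 3.2761 = 13.2186
Step 5: Delta E = sqrt(13.2186) = 3.64

3.64 Delta E


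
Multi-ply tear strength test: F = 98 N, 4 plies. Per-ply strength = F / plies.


Formula: Per-ply strength = Total force / Number of plies
Per-ply = 98 N / 4
Per-ply = 24.5 N

24.5 N


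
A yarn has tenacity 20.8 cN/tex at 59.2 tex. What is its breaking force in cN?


Formula: Breaking force = Tenacity * Linear density
F = 20.8 cN/tex * 59.2 tex
F = 1231.36 cN

1231.36 cN


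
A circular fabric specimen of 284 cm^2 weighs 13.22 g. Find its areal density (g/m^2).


Formula: GSM = mass_g / area_m2
Step 1: Convert area: 284 cm^2 = 284 / 10000 = 0.0284 m^2
Step 2: GSM = 13.22 g / 0.0284 m^2 = 465.5 g/m^2

465.5 g/m^2


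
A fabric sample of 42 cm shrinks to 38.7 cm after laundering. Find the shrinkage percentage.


Formula: Shrinkage% = ((L_before - L_after) / L_before) * 100
Step 1: Shrinkage = 42 - 38.7 = 3.3 cm
Step 2: Shrinkage% = (3.3 / 42) * 100
Step 3: Shrinkage% = 0.078571 * 100 = 7.8571% ≈ 7.9%

7.9%


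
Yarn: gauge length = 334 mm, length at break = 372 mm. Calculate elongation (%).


Formula: Elongation (%) = ((L_break - L0) / L0) * 100
Step 1: Extension = 372 - 334 = 38 mm
Step 2: Elongation = (38 / 334) * 100
Step 3: Elongation = 0.113772 * 100 = 11.3772% ≈ 11.4%

11.4%


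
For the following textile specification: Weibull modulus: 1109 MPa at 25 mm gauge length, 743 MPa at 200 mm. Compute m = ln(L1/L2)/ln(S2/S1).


Formula: m = ln(L1/L2) / ln(S2/S1)
Step 1: ln(L1/L2) = ln(25/200) = -2.07944
Step 2: S2/S1 = 743/1109 = 0.66997
Step 3: ln(S2/S1) = ln(0.66997) = -0.40052
Step 4: m = -2.07944 / -0.40052 = 5.19

5.19 (Weibull m)


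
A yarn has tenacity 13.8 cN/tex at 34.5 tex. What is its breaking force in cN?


Formula: Breaking force = Tenacity * Linear density
F = 13.8 cN/tex * 34.5 tex
F = 476.10 cN

476.10 cN


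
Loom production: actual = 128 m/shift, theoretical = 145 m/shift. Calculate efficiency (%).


Formula: Efficiency% = (Actual output / Theoretical output) * 100
Efficiency% = (128 / 145) * 100
Efficiency% = 0.882759 * 100 = 88.2759% ≈ 88.3%

88.3%


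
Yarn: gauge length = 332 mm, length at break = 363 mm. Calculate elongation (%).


Formula: Elongation (%) = ((L_break - L0) / L0) * 100
Step 1: Extension = 363 - 332 = 31 mm
Step 2: Elongation = (31 / 332) * 100
Step 3: Elongation = 0.093373 * 100 = 9.3373% ≈ 9.3%

9.3%


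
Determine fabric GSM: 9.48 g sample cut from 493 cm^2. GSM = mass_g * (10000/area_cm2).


Formula: GSM = mass_g / area_m2
Step 1: Convert area: 493 cm^2 = 493 / 10000 = 0.0493 m^2
Step 2: GSM = 9.48 g / 0.0493 m^2 = 192.3 g/m^2

192.3 g/m^2


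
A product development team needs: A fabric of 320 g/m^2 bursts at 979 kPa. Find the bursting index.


Formula: Bursting Index = Bursting Strength / Fabric GSM
BI = 979 kPa / 320 g/m^2
BI = 3.059 kPa/(g/m^2)

3.059 kPa/(g/m^2)


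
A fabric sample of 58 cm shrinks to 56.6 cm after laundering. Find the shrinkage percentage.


Formula: Shrinkage% = ((L_before - L_after) / L_before) * 100
Step 1: Shrinkage = 58 - 56.6 = 1.4 cm
Step 2: Shrinkage% = (1.4 / 58) * 100
Step 3: Shrinkage% = 0.024138 * 100 = 2.4138% ≈ 2.4%

2.4%


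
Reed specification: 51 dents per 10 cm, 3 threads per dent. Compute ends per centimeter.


Formula: EPC = (dents per 10 cm * ends per dent) / 10
Step 1: Total ends per 10 cm = 51 * 3 = 153
Step 2: EPC = 153 / 10 = 15.3 ends/cm

15.3 ends/cm


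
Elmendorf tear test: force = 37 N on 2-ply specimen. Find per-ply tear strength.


Formula: Per-ply strength = Total force / Number of plies
Per-ply = 37 N / 2
Per-ply = 18.5 N

18.5 N


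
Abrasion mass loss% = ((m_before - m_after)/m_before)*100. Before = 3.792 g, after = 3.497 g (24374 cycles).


Formula: Mass loss% = ((m_before - m_after) / m_before) * 100
Step 1: Mass loss = 3.792 - 3.497 = 0.295 g
Step 2: Ratio = 0.295 / 3.792 = 0.0777954
Step 3: Mass loss% = 0.0777954 * 100 = 7.77954% ≈ 7.78%

7.78%


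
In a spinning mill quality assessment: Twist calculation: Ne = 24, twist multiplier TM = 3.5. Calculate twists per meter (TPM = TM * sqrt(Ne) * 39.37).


Formula: TPM = TM * sqrt(Ne) * 39.37
Step 1: sqrt(Ne) = sqrt(24) = 4.899
Step 2: TM * sqrt(Ne) = 3.5 * 4.899 = 17.1465
Step 3: TPM = 17.1465 * 39.37 = 675 twists/m

675 twists/m


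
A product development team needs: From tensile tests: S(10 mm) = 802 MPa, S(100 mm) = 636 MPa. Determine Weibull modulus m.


Formula: m = ln(L1/L2) / ln(S2/S1)
Step 1: ln(L1/L2) = ln(10/100) = -2.30259
Step 2: S2/S1 = 636/802 = 0.79302
Step 3: ln(S2/S1) = ln(0.79302) = -0.23191
Step 4: m = -2.30259 / -0.23191 = 9.93

9.93 (Weibull m)


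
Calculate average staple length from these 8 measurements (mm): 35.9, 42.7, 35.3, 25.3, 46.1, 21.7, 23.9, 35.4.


Formula: Mean = sum of lengths / count
Sum = 35.9 + 42.7 + 35.3 + 25.3 + 46.1 + 21.7 + 23.9 + 35.4
Sum = 266.3 mm
Mean = 266.3 / 8 = 33.29 mm

33.29 mm


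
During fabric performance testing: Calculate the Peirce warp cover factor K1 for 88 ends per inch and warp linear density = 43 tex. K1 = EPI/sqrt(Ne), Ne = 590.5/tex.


Formula: K1 = EPI / sqrt(Ne), with Ne = 590.5 / tex_warp
Step 1: Ne = 590.5 / 43 = 13.733
Step 2: sqrt(Ne) = sqrt(13.733) = 3.7058
Step 3: K1 = 88 / 3.7058 = 23.7

23.7


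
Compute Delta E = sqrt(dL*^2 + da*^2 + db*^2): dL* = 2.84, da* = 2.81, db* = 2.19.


Formula: Delta E = sqrt(dL*^2 + da*^2 + db*^2)
Step 1: dL*^2 = 2.84^2 = 8.0656
Step 2: da*^2 = 2.81^2 = 7.8961
Step 3: db*^2 = 2.19^2 = 4.7961
Step 4: Sum = 8.0656 + 7.8961 + 4.7961 = 20.7578
Step 5: Delta E = sqrt(20.7578) = 4.56

4.56 Delta E


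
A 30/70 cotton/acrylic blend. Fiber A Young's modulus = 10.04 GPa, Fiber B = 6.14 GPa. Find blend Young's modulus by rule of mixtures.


Formula: Blend property = (fraction_A * property_A) + (fraction_B * property_B)
Step 1: Contribution A = 30/100 * 10.04 GPa = 3.012 GPa
Step 2: Contribution B = 70/100 * 6.14 GPa = 4.298 GPa
Step 3: Blend Young's modulus = 3.012 + 4.298 = 7.31 GPa

7.31 GPa


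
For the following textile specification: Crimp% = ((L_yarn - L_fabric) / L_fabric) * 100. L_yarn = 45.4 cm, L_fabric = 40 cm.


Formula: Crimp% = ((L_yarn - L_fabric) / L_fabric) * 100
Step 1: Extension = 45.4 - 40 = 5.4 cm
Step 2: Crimp% = (5.4 / 40) * 100
Step 3: Crimp% = 0.135 * 100 = 13.5%

13.5%


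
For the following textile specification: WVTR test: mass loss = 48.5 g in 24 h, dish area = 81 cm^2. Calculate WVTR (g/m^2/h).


Formula: WVTR = mass_loss / (area * time)
Step 1: Convert area: 81 cm^2 = 0.0081 m^2
Step 2: WVTR = 48.5 g / (0.0081 m^2 * 24 h)
Step 3: WVTR = 48.5 / 0.1944 = 249.5 g/m^2/h

249.5 g/m^2/h


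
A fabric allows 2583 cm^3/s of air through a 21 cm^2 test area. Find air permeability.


Formula: Air Permeability = Airflow / Test Area
AP = 2583 cm^3/s / 21 cm^2
AP = 123.0 cm^3/s/cm^2

123.0 cm^3/s/cm^2


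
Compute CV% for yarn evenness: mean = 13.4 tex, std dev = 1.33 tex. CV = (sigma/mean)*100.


Formula: CV% = (standard deviation / mean) * 100
Step 1: Ratio = 1.33 / 13.4 = 0.099254
Step 2: CV% = 0.099254 * 100 = 9.9254% ≈ 9.9%

9.9%


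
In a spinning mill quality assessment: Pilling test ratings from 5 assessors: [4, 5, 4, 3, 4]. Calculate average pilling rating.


Formula: Mean = sum / count
Sum = 4 + 5 + 4 + 3 + 4 = 20
Mean = 20 / 5 = 4.0

4.0


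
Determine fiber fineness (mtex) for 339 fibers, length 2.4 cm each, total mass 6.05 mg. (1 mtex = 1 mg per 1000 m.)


Formula: fineness (mtex) = mass (mg) / total length (km) = (mass_mg / total_length_m) * 1000
Step 1: Convert fiber length: 2.4 cm = 0.024 m
Step 2: Total fiber length = 339 * 0.024 = 8.136 m
Step 3: Linear density = 6.05 mg / 8.136 m = 0.7436 mg/m
Step 4: fineness = 0.7436 * 1000 = 743.6 mtex

743.6 mtex


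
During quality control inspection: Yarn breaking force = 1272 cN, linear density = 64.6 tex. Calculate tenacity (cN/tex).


Formula: Tenacity = Breaking force / Linear density
Tenacity = 1272 cN / 64.6 tex
Tenacity = 19.69 cN/tex

19.69 cN/tex


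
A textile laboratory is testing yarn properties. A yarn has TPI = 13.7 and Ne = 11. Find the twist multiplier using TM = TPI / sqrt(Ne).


Formula: TM = TPI / sqrt(Ne)
Step 1: sqrt(Ne) = sqrt(11) = 3.3166
Step 2: TM = 13.7 / 3.3166 = 4.13

4.13 TM


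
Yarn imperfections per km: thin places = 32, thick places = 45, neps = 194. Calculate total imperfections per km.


Formula: Total = thin places + thick places + neps
Total = 32 + 45 + 194
Total = 271 imperfections/km

271 imperfections/km


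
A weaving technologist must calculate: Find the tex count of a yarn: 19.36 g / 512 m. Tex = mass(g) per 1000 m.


Formula: Tex = (mass_g / length_m) * 1000
Substituting: Tex = (19.36 / 512) * 1000
Intermediate: 19.36 / 512 = 0.0378125 g/m
Tex = 0.0378125 * 1000 = 37.81 tex

37.81 tex


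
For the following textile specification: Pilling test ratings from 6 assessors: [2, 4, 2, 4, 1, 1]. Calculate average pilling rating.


Formula: Mean = sum / count
Sum = 2 + 4 + 2 + 4 + 1 + 1 = 14
Mean = 14 / 6 = 2.3

2.3


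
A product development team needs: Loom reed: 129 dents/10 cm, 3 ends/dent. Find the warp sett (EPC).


Formula: EPC = (dents per 10 cm * ends per dent) / 10
Step 1: Total ends per 10 cm = 129 * 3 = 387
Step 2: EPC = 387 / 10 = 38.7 ends/cm

38.7 ends/cm


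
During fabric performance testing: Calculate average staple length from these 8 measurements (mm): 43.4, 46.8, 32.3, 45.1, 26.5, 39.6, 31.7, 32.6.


Formula: Mean = sum of lengths / count
Sum = 43.4 + 46.8 + 32.3 + 45.1 + 26.5 + 39.6 + 31.7 + 32.6
Sum = 298.0 mm
Mean = 298.0 / 8 = 37.25 mm

37.25 mm


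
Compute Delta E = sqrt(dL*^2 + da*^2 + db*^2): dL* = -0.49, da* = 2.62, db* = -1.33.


Formula: Delta E = sqrt(dL*^2 + da*^2 + db*^2)
Step 1: dL*^2 = (-0.49)^2 = 0.2401
Step 2: da*^2 = 2.62^2 = 6.8644
Step 3: db*^2 = (-1.33)^2 = 1.7689
Step 4: Sum = 0.2401 + 6.8644 + 1.7689 = 8.8734
Step 5: Delta E = sqrt(8.8734) = 2.98

2.98 Delta E


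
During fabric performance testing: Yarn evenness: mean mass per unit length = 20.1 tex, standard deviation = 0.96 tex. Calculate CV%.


Formula: CV% = (standard deviation / mean) * 100
Step 1: Ratio = 0.96 / 20.1 = 0.047761
Step 2: CV% = 0.047761 * 100 = 4.7761% ≈ 4.8%

4.8%


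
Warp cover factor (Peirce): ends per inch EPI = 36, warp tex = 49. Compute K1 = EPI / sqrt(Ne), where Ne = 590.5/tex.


Formula: K1 = EPI / sqrt(Ne), with Ne = 590.5 / tex_warp
Step 1: Ne = 590.5 / 49 = 12.051
Step 2: sqrt(Ne) = sqrt(12.051) = 3.4715
Step 3: K1 = 36 / 3.4715 = 10.4

10.4


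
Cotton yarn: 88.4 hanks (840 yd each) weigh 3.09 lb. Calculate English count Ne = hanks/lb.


Formula: Ne = hanks / mass_lb
Substituting: Ne = 88.4 / 3.09
Ne = 28.6

28.6 Ne


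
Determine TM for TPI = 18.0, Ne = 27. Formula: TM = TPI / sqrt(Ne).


Formula: TM = TPI / sqrt(Ne)
Step 1: sqrt(Ne) = sqrt(27) = 5.1962
Step 2: TM = 18.0 / 5.1962 = 3.46

3.46 TM


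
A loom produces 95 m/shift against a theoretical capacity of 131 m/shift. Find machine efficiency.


Formula: Efficiency% = (Actual output / Theoretical output) * 100
Efficiency% = (95 / 131) * 100
Efficiency% = 0.725191 * 100 = 72.5191% ≈ 72.5%

72.5%


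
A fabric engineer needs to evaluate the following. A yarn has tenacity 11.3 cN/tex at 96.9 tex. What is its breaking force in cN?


Formula: Breaking force = Tenacity * Linear density
F = 11.3 cN/tex * 96.9 tex
F = 1094.97 cN

1094.97 cN


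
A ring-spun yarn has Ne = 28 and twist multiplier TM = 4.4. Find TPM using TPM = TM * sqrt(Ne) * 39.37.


Formula: TPM = TM * sqrt(Ne) * 39.37
Step 1: sqrt(Ne) = sqrt(28) = 5.2915
Step 2: TM * sqrt(Ne) = 4.4 * 5.2915 = 23.2826
Step 3: TPM = 23.2826 * 39.37 = 917 twists/m

917 twists/m


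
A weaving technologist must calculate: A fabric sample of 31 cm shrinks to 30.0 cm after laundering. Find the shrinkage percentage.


Formula: Shrinkage% = ((L_before - L_after) / L_before) * 100
Step 1: Shrinkage = 31 - 30.0 = 1.0 cm
Step 2: Shrinkage% = (1.0 / 31) * 100
Step 3: Shrinkage% = 0.032258 * 100 = 3.2258% ≈ 3.2%

3.2%


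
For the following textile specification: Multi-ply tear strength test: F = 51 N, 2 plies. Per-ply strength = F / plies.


Formula: Per-ply strength = Total force / Number of plies
Per-ply = 51 N / 2
Per-ply = 25.5 N

25.5 N


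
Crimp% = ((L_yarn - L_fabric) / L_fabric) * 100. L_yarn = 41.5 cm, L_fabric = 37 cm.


Formula: Crimp% = ((L_yarn - L_fabric) / L_fabric) * 100
Step 1: Extension = 41.5 - 37 = 4.5 cm
Step 2: Crimp% = (4.5 / 37) * 100
Step 3: Crimp% = 0.121622 * 100 = 12.1622% ≈ 12.2%

12.2%


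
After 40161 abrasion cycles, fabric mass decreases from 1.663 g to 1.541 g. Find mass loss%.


Formula: Mass loss% = ((m_before - m_after) / m_before) * 100
Step 1: Mass loss = 1.663 - 1.541 = 0.122 g
Step 2: Ratio = 0.122 / 1.663 = 0.0733614
Step 3: Mass loss% = 0.0733614 * 100 = 7.33614% ≈ 7.34%

7.34%


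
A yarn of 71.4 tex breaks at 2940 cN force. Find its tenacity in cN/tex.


Formula: Tenacity = Breaking force / Linear density
Tenacity = 2940 cN / 71.4 tex
Tenacity = 41.18 cN/tex

41.18 cN/tex


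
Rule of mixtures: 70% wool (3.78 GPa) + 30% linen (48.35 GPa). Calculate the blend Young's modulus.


Formula: Blend property = (fraction_A * property_A) + (fraction_B * property_B)
Step 1: Contribution A = 70/100 * 3.78 GPa = 2.646 GPa
Step 2: Contribution B = 30/100 * 48.35 GPa = 14.505 GPa
Step 3: Blend Young's modulus = 2.646 + 14.505 = 17.151 GPa

17.151 GPa


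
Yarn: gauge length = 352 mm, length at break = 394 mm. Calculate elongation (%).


Formula: Elongation (%) = ((L_break - L0) / L0) * 100
Step 1: Extension = 394 - 352 = 42 mm
Step 2: Elongation = (42 / 352) * 100
Step 3: Elongation = 0.119318 * 100 = 11.9318% ≈ 11.9%

11.9%


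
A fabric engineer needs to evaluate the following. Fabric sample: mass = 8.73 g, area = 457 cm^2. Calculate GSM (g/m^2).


Formula: GSM = mass_g / area_m2
Step 1: Convert area: 457 cm^2 = 457 / 10000 = 0.0457 m^2
Step 2: GSM = 8.73 g / 0.0457 m^2 = 191.0 g/m^2

191.0 g/m^2


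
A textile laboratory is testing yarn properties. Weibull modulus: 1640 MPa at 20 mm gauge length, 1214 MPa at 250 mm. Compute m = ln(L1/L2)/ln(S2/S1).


Formula: m = ln(L1/L2) / ln(S2/S1)
Step 1: ln(L1/L2) = ln(20/250) = -2.52573
Step 2: S2/S1 = 1214/1640 = 0.74024
Step 3: ln(S2/S1) = ln(0.74024) = -0.30078
Step 4: m = -2.52573 / -0.30078 = 8.40

8.40 (Weibull m)


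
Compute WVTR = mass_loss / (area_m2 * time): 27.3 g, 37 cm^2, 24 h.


Formula: WVTR = mass_loss / (area * time)
Step 1: Convert area: 37 cm^2 = 0.0037 m^2
Step 2: WVTR = 27.3 g / (0.0037 m^2 * 24 h)
Step 3: WVTR = 27.3 / 0.0888 = 307.4 g/m^2/h

307.4 g/m^2/h


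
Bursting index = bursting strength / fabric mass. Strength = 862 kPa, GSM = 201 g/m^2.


Formula: Bursting Index = Bursting Strength / Fabric GSM
BI = 862 kPa / 201 g/m^2
BI = 4.289 kPa/(g/m^2)

4.289 kPa/(g/m^2)


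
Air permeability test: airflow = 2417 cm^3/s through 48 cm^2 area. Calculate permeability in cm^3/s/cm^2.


Formula: Air Permeability = Airflow / Test Area
AP = 2417 cm^3/s / 48 cm^2
AP = 50.4 cm^3/s/cm^2

50.4 cm^3/s/cm^2


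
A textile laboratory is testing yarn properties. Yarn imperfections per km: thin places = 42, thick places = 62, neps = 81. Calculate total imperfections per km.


Formula: Total = thin places + thick places + neps
Total = 42 + 62 + 81
Total = 185 imperfections/km

185 imperfections/km


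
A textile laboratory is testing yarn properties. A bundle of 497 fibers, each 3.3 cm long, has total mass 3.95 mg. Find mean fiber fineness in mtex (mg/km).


Formula: fineness (mtex) = mass (mg) / total length (km) = (mass_mg / total_length_m) * 1000
Step 1: Convert fiber length: 3.3 cm = 0.033 m
Step 2: Total fiber length = 497 * 0.033 = 16.401 m
Step 3: Linear density = 3.95 mg / 16.401 m = 0.2408 mg/m
Step 4: fineness = 0.2408 * 1000 = 240.8 mtex

240.8 mtex


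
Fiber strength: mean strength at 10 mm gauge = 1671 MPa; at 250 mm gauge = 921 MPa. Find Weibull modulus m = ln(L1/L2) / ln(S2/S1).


Formula: m = ln(L1/L2) / ln(S2/S1)
Step 1: ln(L1/L2) = ln(10/250) = -3.21888
Step 2: S2/S1 = 921/1671 = 0.55117
Step 3: ln(S2/S1) = ln(0.55117) = -0.59571
Step 4: m = -3.21888 / -0.59571 = 5.40

5.40 (Weibull m)


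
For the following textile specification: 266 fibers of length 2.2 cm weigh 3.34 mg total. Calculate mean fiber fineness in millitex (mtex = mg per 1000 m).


Formula: fineness (mtex) = mass (mg) / total length (km) = (mass_mg / total_length_m) * 1000
Step 1: Convert fiber length: 2.2 cm = 0.022 m
Step 2: Total fiber length = 266 * 0.022 = 5.852 m
Step 3: Linear density = 3.34 mg / 5.852 m = 0.5707 mg/m
Step 4: fineness = 0.5707 * 1000 = 570.7 mtex

570.7 mtex


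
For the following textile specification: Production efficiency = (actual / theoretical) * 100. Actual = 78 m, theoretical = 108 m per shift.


Formula: Efficiency% = (Actual output / Theoretical output) * 100
Efficiency% = (78 / 108) * 100
Efficiency% = 0.722222 * 100 = 72.2222% ≈ 72.2%

72.2%


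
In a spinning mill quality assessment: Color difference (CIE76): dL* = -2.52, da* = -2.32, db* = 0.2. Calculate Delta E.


Formula: Delta E = sqrt(dL*^2 + da*^2 + db*^2)
Step 1: dL*^2 = (-2.52)^2 = 6.3504
Step 2: da*^2 = (-2.32)^2 = 5.3824
Step 3: db*^2 = 0.2^2 = 0.04
Step 4: Sum = 6.3504 + 5.3824 + 0.04 = 11.7728
Step 5: Delta E = sqrt(11.7728) = 3.43

3.43 Delta E


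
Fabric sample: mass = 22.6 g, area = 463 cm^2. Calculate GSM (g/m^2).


Formula: GSM = mass_g / area_m2
Step 1: Convert area: 463 cm^2 = 463 / 10000 = 0.0463 m^2
Step 2: GSM = 22.6 g / 0.0463 m^2 = 488.1 g/m^2

488.1 g/m^2


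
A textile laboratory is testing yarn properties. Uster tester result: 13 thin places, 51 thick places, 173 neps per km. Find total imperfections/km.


Formula: Total = thin places + thick places + neps
Total = 13 + 51 + 173
Total = 237 imperfections/km

237 imperfections/km


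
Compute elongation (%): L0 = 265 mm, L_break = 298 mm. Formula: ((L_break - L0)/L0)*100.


Formula: Elongation (%) = ((L_break - L0) / L0) * 100
Step 1: Extension = 298 - 265 = 33 mm
Step 2: Elongation = (33 / 265) * 100
Step 3: Elongation = 0.124528 * 100 = 12.4528% ≈ 12.5%

12.5%


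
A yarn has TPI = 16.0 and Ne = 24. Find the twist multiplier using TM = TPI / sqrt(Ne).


Formula: TM = TPI / sqrt(Ne)
Step 1: sqrt(Ne) = sqrt(24) = 4.899
Step 2: TM = 16.0 / 4.899 = 3.27

3.27 TM


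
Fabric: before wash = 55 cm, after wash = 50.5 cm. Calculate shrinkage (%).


Formula: Shrinkage% = ((L_before - L_after) / L_before) * 100
Step 1: Shrinkage = 55 - 50.5 = 4.5 cm
Step 2: Shrinkage% = (4.5 / 55) * 100
Step 3: Shrinkage% = 0.081818 * 100 = 8.1818% ≈ 8.2%

8.2%


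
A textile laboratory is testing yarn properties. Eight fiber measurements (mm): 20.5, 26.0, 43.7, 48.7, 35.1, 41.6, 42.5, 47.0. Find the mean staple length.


Formula: Mean = sum of lengths / count
Sum = 20.5 + 26.0 + 43.7 + 48.7 + 35.1 + 41.6 + 42.5 + 47.0
Sum = 305.1 mm
Mean = 305.1 / 8 = 38.14 mm

38.14 mm


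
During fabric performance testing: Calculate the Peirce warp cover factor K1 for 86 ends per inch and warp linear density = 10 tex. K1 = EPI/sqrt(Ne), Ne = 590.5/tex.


Formula: K1 = EPI / sqrt(Ne), with Ne = 590.5 / tex_warp
Step 1: Ne = 590.5 / 10 = 59.05
Step 2: sqrt(Ne) = sqrt(59.05) = 7.6844
Step 3: K1 = 86 / 7.6844 = 11.2

11.2


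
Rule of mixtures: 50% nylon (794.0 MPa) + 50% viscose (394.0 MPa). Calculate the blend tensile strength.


Formula: Blend property = (fraction_A * property_A) + (fraction_B * property_B)
Step 1: Contribution A = 50/100 * 794.0 MPa = 397.0 MPa
Step 2: Contribution B = 50/100 * 394.0 MPa = 197.0 MPa
Step 3: Blend tensile strength = 397.0 + 197.0 = 594.0 MPa

594.0 MPa


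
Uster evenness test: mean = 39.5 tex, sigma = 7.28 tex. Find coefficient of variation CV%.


Formula: CV% = (standard deviation / mean) * 100
Step 1: Ratio = 7.28 / 39.5 = 0.184304
Step 2: CV% = 0.184304 * 100 = 18.4304% ≈ 18.4%

18.4%


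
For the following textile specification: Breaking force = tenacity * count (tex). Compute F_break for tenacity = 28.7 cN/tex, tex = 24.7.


Formula: Breaking force = Tenacity * Linear density
F = 28.7 cN/tex * 24.7 tex
F = 708.89 cN

708.89 cN


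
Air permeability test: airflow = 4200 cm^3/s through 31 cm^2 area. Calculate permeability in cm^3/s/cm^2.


Formula: Air Permeability = Airflow / Test Area
AP = 4200 cm^3/s / 31 cm^2
AP = 135.5 cm^3/s/cm^2

135.5 cm^3/s/cm^2


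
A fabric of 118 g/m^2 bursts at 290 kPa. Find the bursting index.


Formula: Bursting Index = Bursting Strength / Fabric GSM
BI = 290 kPa / 118 g/m^2
BI = 2.458 kPa/(g/m^2)

2.458 kPa/(g/m^2)


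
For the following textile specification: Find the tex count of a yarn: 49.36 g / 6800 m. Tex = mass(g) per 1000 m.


Formula: Tex = (mass_g / length_m) * 1000
Substituting: Tex = (49.36 / 6800) * 1000
Intermediate: 49.36 / 6800 = 0.00725882 g/m
Tex = 0.00725882 * 1000 = 7.26 tex

7.26 tex


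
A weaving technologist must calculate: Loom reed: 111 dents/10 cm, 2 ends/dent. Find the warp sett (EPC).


Formula: EPC = (dents per 10 cm * ends per dent) / 10
Step 1: Total ends per 10 cm = 111 * 2 = 222
Step 2: EPC = 222 / 10 = 22.2 ends/cm

22.2 ends/cm


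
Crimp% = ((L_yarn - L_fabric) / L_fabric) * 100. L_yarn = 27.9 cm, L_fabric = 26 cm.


Formula: Crimp% = ((L_yarn - L_fabric) / L_fabric) * 100
Step 1: Extension = 27.9 - 26 = 1.9 cm
Step 2: Crimp% = (1.9 / 26) * 100
Step 3: Crimp% = 0.073077 * 100 = 7.3077% ≈ 7.3%

7.3%


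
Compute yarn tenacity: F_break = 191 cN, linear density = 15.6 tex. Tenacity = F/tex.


Formula: Tenacity = Breaking force / Linear density
Tenacity = 191 cN / 15.6 tex
Tenacity = 12.24 cN/tex

12.24 cN/tex


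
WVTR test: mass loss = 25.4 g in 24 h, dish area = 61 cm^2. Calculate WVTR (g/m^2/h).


Formula: WVTR = mass_loss / (area * time)
Step 1: Convert area: 61 cm^2 = 0.0061 m^2
Step 2: WVTR = 25.4 g / (0.0061 m^2 * 24 h)
Step 3: WVTR = 25.4 / 0.1464 = 173.5 g/m^2/h

173.5 g/m^2/h


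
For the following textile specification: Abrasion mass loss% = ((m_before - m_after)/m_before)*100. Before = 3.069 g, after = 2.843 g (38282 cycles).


Formula: Mass loss% = ((m_before - m_after) / m_before) * 100
Step 1: Mass loss = 3.069 - 2.843 = 0.226 g
Step 2: Ratio = 0.226 / 3.069 = 0.0736396
Step 3: Mass loss% = 0.0736396 * 100 = 7.36396% ≈ 7.36%

7.36%


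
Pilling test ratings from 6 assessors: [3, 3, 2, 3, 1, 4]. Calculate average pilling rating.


Formula: Mean = sum / count
Sum = 3 + 3 + 2 + 3 + 1 + 4 = 16
Mean = 16 / 6 = 2.7

2.7


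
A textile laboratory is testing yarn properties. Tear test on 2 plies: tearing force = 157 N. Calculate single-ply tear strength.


Formula: Per-ply strength = Total force / Number of plies
Per-ply = 157 N / 2
Per-ply = 78.5 N

78.5 N


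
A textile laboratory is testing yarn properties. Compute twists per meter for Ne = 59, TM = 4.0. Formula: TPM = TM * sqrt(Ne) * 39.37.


Formula: TPM = TM * sqrt(Ne) * 39.37
Step 1: sqrt(Ne) = sqrt(59) = 7.6811
Step 2: TM * sqrt(Ne) = 4.0 * 7.6811 = 30.7244
Step 3: TPM = 30.7244 * 39.37 = 1210 twists/m

1210 twists/m


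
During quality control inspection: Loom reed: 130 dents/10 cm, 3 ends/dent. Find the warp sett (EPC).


Formula: EPC = (dents per 10 cm * ends per dent) / 10
Step 1: Total ends per 10 cm = 130 * 3 = 390
Step 2: EPC = 390 / 10 = 39.0 ends/cm

39.0 ends/cm


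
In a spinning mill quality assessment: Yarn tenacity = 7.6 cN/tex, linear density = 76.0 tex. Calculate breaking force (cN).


Formula: Breaking force = Tenacity * Linear density
F = 7.6 cN/tex * 76.0 tex
F = 577.60 cN

577.60 cN


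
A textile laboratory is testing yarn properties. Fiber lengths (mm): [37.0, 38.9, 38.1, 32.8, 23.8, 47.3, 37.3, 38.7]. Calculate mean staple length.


Formula: Mean = sum of lengths / count
Sum = 37.0 + 38.9 + 38.1 + 32.8 + 23.8 + 47.3 + 37.3 + 38.7
Sum = 293.9 mm
Mean = 293.9 / 8 = 36.74 mm

36.74 mm


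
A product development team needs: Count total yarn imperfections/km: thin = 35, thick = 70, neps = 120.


Formula: Total = thin places + thick places + neps
Total = 35 + 70 + 120
Total = 225 imperfections/km

225 imperfections/km


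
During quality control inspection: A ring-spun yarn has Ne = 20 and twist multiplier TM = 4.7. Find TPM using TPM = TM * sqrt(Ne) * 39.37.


Formula: TPM = TM * sqrt(Ne) * 39.37
Step 1: sqrt(Ne) = sqrt(20) = 4.4721
Step 2: TM * sqrt(Ne) = 4.7 * 4.4721 = 21.0189
Step 3: TPM = 21.0189 * 39.37 = 828 twists/m

828 twists/m


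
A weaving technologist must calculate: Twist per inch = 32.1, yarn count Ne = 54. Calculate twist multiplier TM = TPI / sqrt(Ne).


Formula: TM = TPI / sqrt(Ne)
Step 1: sqrt(Ne) = sqrt(54) = 7.3485
Step 2: TM = 32.1 / 7.3485 = 4.37

4.37 TM


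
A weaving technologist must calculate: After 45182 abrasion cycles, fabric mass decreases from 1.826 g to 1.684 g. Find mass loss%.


Formula: Mass loss% = ((m_before - m_after) / m_before) * 100
Step 1: Mass loss = 1.826 - 1.684 = 0.142 g
Step 2: Ratio = 0.142 / 1.826 = 0.0777656
Step 3: Mass loss% = 0.0777656 * 100 = 7.77656% ≈ 7.78%

7.78%


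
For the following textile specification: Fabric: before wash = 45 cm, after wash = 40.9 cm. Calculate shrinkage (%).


Formula: Shrinkage% = ((L_before - L_after) / L_before) * 100
Step 1: Shrinkage = 45 - 40.9 = 4.1 cm
Step 2: Shrinkage% = (4.1 / 45) * 100
Step 3: Shrinkage% = 0.091111 * 100 = 9.1111% ≈ 9.1%

9.1%


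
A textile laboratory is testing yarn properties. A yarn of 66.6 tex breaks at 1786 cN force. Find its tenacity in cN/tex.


Formula: Tenacity = Breaking force / Linear density
Tenacity = 1786 cN / 66.6 tex
Tenacity = 26.82 cN/tex

26.82 cN/tex


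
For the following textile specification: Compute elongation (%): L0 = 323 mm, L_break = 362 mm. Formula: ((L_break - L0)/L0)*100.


Formula: Elongation (%) = ((L_break - L0) / L0) * 100
Step 1: Extension = 362 - 323 = 39 mm
Step 2: Elongation = (39 / 323) * 100
Step 3: Elongation = 0.120743 * 100 = 12.0743% ≈ 12.1%

12.1%


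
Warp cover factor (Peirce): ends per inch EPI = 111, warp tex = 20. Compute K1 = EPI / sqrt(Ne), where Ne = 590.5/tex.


Formula: K1 = EPI / sqrt(Ne), with Ne = 590.5 / tex_warp
Step 1: Ne = 590.5 / 20 = 29.525
Step 2: sqrt(Ne) = sqrt(29.525) = 5.4337
Step 3: K1 = 111 / 5.4337 = 20.4

20.4


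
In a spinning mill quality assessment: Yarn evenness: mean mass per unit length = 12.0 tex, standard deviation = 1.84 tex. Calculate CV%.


Formula: CV% = (standard deviation / mean) * 100
Step 1: Ratio = 1.84 / 12.0 = 0.153333
Step 2: CV% = 0.153333 * 100 = 15.3333% ≈ 15.3%

15.3%


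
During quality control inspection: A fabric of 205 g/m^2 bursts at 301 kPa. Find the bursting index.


Formula: Bursting Index = Bursting Strength / Fabric GSM
BI = 301 kPa / 205 g/m^2
BI = 1.468 kPa/(g/m^2)

1.468 kPa/(g/m^2)


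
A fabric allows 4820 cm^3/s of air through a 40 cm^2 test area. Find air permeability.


Formula: Air Permeability = Airflow / Test Area
AP = 4820 cm^3/s / 40 cm^2
AP = 120.5 cm^3/s/cm^2

120.5 cm^3/s/cm^2


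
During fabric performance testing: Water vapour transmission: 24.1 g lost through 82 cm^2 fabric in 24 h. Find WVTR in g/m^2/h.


Formula: WVTR = mass_loss / (area * time)
Step 1: Convert area: 82 cm^2 = 0.0082 m^2
Step 2: WVTR = 24.1 g / (0.0082 m^2 * 24 h)
Step 3: WVTR = 24.1 / 0.1968 = 122.5 g/m^2/h

122.5 g/m^2/h


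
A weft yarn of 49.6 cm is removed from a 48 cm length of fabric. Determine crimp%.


Formula: Crimp% = ((L_yarn - L_fabric) / L_fabric) * 100
Step 1: Extension = 49.6 - 48 = 1.6 cm
Step 2: Crimp% = (1.6 / 48) * 100
Step 3: Crimp% = 0.033333 * 100 = 3.3333% ≈ 3.3%

3.3%


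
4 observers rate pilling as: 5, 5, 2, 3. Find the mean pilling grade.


Formula: Mean = sum / count
Sum = 5 + 5 + 2 + 3 = 15
Mean = 15 / 4 = 3.8

3.8


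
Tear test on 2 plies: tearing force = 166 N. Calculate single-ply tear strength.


Formula: Per-ply strength = Total force / Number of plies
Per-ply = 166 N / 2
Per-ply = 83 N

83 N


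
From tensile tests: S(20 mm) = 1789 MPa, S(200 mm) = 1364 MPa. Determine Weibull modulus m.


Formula: m = ln(L1/L2) / ln(S2/S1)
Step 1: ln(L1/L2) = ln(20/200) = -2.30259
Step 2: S2/S1 = 1364/1789 = 0.76244
Step 3: ln(S2/S1) = ln(0.76244) = -0.27123
Step 4: m = -2.30259 / -0.27123 = 8.49

8.49 (Weibull m)


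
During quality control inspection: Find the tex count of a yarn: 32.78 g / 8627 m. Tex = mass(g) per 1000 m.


Formula: Tex = (mass_g / length_m) * 1000
Substituting: Tex = (32.78 / 8627) * 1000
Intermediate: 32.78 / 8627 = 0.0037997 g/m
Tex = 0.0037997 * 1000 = 3.80 tex

3.80 tex


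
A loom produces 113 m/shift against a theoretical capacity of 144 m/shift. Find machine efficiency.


Formula: Efficiency% = (Actual output / Theoretical output) * 100
Efficiency% = (113 / 144) * 100
Efficiency% = 0.784722 * 100 = 78.4722% ≈ 78.5%

78.5%
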